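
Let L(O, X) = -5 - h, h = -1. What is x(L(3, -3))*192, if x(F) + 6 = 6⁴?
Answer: 247680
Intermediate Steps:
L(O, X) = -4 (L(O, X) = -5 - 1*(-1) = -5 + 1 = -4)
x(F) = 1290 (x(F) = -6 + 6⁴ = -6 + 1296 = 1290)
x(L(3, -3))*192 = 1290*192 = 247680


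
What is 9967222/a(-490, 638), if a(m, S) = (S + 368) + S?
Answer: 4983611/822 ≈ 6062.8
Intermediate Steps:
a(m, S) = 368 + 2*S (a(m, S) = (368 + S) + S = 368 + 2*S)
9967222/a(-490, 638) = 9967222/(368 + 2*638) = 9967222/(368 + 1276) = 9967222/1644 = 9967222*(1/1644) = 4983611/822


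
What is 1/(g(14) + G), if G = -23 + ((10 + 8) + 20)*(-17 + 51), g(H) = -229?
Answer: 1/1040 ≈ 0.00096154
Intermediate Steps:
G = 1269 (G = -23 + (18 + 20)*34 = -23 + 38*34 = -23 + 1292 = 1269)
1/(g(14) + G) = 1/(-229 + 1269) = 1/1040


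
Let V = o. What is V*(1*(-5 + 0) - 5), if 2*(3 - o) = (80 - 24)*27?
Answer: 7530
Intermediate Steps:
o = -753 (o = 3 - (80 - 24)*27/2 = 3 - 28*27 = 3 - ½*1512 = 3 - 756 = -753)
V = -753
V*(1*(-5 + 0) - 5) = -753*(1*(-5 + 0) - 5) = -753*(1*(-5) - 5) = -753*(-5 - 5) = -753*(-10) = 7530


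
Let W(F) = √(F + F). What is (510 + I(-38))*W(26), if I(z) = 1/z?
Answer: 19379*√13/19 ≈ 3677.5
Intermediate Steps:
W(F) = √2*√F (W(F) = √(2*F) = √2*√F)
(510 + I(-38))*W(26) = (510 + 1/(-38))*(√2*√26) = (510 - 1/38)*(2*√13) = 19379*(2*√13)/38 = 19379*√13/19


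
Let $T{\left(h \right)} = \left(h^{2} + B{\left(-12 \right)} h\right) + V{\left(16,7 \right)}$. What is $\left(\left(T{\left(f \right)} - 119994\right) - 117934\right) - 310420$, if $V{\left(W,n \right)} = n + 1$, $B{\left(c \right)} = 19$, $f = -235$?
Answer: $-497580$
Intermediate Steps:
$V{\left(W,n \right)} = 1 + n$
$T{\left(h \right)} = 8 + h^{2} + 19 h$ ($T{\left(h \right)} = \left(h^{2} + 19 h\right) + \left(1 + 7\right) = \left(h^{2} + 19 h\right) + 8 = 8 + h^{2} + 19 h$)
$\left(\left(T{\left(f \right)} - 119994\right) - 117934\right) - 310420 = \left(\left(\left(8 + \left(-235\right)^{2} + 19 \left(-235\right)\right) - 119994\right) - 117934\right) - 310420 = \left(\left(\left(8 + 55225 - 4465\right) - 119994\right) - 117934\right) - 310420 = \left(\left(50768 - 119994\right) - 117934\right) - 310420 = \left(-69226 - 117934\right) - 310420 = -187160 - 310420 = -497580$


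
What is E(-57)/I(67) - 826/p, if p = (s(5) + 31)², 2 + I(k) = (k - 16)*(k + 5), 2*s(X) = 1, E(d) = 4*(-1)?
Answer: -867254/1040445 ≈ -0.83354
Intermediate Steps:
E(d) = -4
s(X) = ½ (s(X) = (½)*1 = ½)
I(k) = -2 + (-16 + k)*(5 + k) (I(k) = -2 + (k - 16)*(k + 5) = -2 + (-16 + k)*(5 + k))
p = 3969/4 (p = (½ + 31)² = (63/2)² = 3969/4 ≈ 992.25)
E(-57)/I(67) - 826/p = -4/(-82 + 67² - 11*67) - 826/3969/4 = -4/(-82 + 4489 - 737) - 826*4/3969 = -4/3670 - 472/567 = -4*1/3670 - 472/567 = -2/1835 - 472/567 = -867254/1040445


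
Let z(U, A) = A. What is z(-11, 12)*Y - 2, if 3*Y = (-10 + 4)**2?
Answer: 142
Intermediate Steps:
Y = 12 (Y = (-10 + 4)**2/3 = (1/3)*(-6)**2 = (1/3)*36 = 12)
z(-11, 12)*Y - 2 = 12*12 - 2 = 144 - 2 = 142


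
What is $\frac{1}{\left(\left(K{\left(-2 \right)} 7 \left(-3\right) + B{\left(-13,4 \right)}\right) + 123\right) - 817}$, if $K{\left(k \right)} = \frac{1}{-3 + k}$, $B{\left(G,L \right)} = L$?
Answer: $- \frac{5}{3429} \approx -0.0014582$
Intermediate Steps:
$\frac{1}{\left(\left(K{\left(-2 \right)} 7 \left(-3\right) + B{\left(-13,4 \right)}\right) + 123\right) - 817} = \frac{1}{\left(\left(\frac{1}{-3 - 2} \cdot 7 \left(-3\right) + 4\right) + 123\right) - 817} = \frac{1}{\left(\left(\frac{1}{-5} \cdot 7 \left(-3\right) + 4\right) + 123\right) - 817} = \frac{1}{\left(\left(\left(- \frac{1}{5}\right) 7 \left(-3\right) + 4\right) + 123\right) - 817} = \frac{1}{\left(\left(\left(- \frac{7}{5}\right) \left(-3\right) + 4\right) + 123\right) - 817} = \frac{1}{\left(\left(\frac{21}{5} + 4\right) + 123\right) - 817} = \frac{1}{\left(\frac{41}{5} + 123\right) - 817} = \frac{1}{\frac{656}{5} - 817} = \frac{1}{- \frac{3429}{5}} = - \frac{5}{3429}$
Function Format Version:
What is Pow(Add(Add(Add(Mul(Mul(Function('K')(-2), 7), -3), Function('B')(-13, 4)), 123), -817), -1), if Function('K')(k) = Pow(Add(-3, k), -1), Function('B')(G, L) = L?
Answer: Rational(-5, 3429) ≈ -0.0014582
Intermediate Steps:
Pow(Add(Add(Add(Mul(Mul(Function('K')(-2), 7), -3), Function('B')(-13, 4)), 123), -817), -1) = Pow(Add(Add(Add(Mul(Mul(Pow(Add(-3, -2), -1), 7), -3), 4), 123), -817), -1) = Pow(Add(Add(Add(Mul(Mul(Pow(-5, -1), 7), -3), 4), 123), -817), -1) = Pow(Add(Add(Add(Mul(Mul(Rational(-1, 5), 7), -3), 4), 123), -817), -1) = Pow(Add(Add(Add(Mul(Rational(-7, 5), -3), 4), 123), -817), -1) = Pow(Add(Add(Add(Rational(21, 5), 4), 123), -817), -1) = Pow(Add(Add(Rational(41, 5), 123), -817), -1) = Pow(Add(Rational(656, 5), -817), -1) = Pow(Rational(-3429, 5), -1) = Rational(-5, 3429)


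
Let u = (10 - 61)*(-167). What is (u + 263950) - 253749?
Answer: 18718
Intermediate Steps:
u = 8517 (u = -51*(-167) = 8517)
(u + 263950) - 253749 = (8517 + 263950) - 253749 = 272467 - 253749 = 18718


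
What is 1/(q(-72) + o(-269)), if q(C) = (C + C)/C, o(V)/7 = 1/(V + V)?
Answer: 538/1069 ≈ 0.50327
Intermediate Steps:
o(V) = 7/(2*V) (o(V) = 7/(V + V) = 7/((2*V)) = 7*(1/(2*V)) = 7/(2*V))
q(C) = 2 (q(C) = (2*C)/C = 2)
1/(q(-72) + o(-269)) = 1/(2 + (7/2)/(-269)) = 1/(2 + (7/2)*(-1/269)) = 1/(2 - 7/538) = 1/(1069/538) = 538/1069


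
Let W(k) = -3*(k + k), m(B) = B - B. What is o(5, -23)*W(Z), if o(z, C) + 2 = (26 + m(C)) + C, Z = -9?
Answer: 54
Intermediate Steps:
m(B) = 0
W(k) = -6*k
o(z, C) = 24 + C (o(z, C) = -2 + ((26 + 0) + C) = -2 + (26 + C) = 24 + C)
o(5, -23)*W(Z) = (24 - 23)*(-6*(-9)) = 1*54 = 54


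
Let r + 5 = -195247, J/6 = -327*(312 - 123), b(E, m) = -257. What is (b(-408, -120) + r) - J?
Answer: 175309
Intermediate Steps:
J = -370818 (J = 6*(-327*(312 - 123)) = 6*(-327*189) = 6*(-61803) = -370818)
r = -195252 (r = -5 - 195247 = -195252)
(b(-408, -120) + r) - J = (-257 - 195252) - 1*(-370818) = -195509 + 370818 = 175309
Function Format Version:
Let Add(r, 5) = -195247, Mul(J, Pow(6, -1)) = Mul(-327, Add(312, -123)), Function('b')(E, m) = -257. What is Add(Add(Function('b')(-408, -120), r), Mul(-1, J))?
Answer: 175309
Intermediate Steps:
J = -370818 (J = Mul(6, Mul(-327, Add(312, -123))) = Mul(6, Mul(-327, 189)) = Mul(6, -61803) = -370818)
r = -195252 (r = Add(-5, -195247) = -195252)
Add(Add(Function('b')(-408, -120), r), Mul(-1, J)) = Add(Add(-257, -195252), Mul(-1, -370818)) = Add(-195509, 370818) = 175309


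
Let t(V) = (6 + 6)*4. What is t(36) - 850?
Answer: -802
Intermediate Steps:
t(V) = 48 (t(V) = 12*4 = 48)
t(36) - 850 = 48 - 850 = -802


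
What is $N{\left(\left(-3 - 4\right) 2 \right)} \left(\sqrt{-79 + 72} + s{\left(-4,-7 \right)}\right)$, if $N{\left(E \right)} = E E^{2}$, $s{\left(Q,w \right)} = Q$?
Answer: $10976 - 2744 i \sqrt{7} \approx 10976.0 - 7259.9 i$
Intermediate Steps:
$N{\left(E \right)} = E^{3}$
$N{\left(\left(-3 - 4\right) 2 \right)} \left(\sqrt{-79 + 72} + s{\left(-4,-7 \right)}\right) = \left(\left(-3 - 4\right) 2\right)^{3} \left(\sqrt{-79 + 72} - 4\right) = \left(\left(-7\right) 2\right)^{3} \left(\sqrt{-7} - 4\right) = \left(-14\right)^{3} \left(i \sqrt{7} - 4\right) = - 2744 \left(-4 + i \sqrt{7}\right) = 10976 - 2744 i \sqrt{7}$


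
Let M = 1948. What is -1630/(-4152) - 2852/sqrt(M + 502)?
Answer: 815/2076 - 1426*sqrt(2)/35 ≈ -57.227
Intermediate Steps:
-1630/(-4152) - 2852/sqrt(M + 502) = -1630/(-4152) - 2852/sqrt(1948 + 502) = -1630*(-1/4152) - 2852*sqrt(2)/70 = 815/2076 - 2852*sqrt(2)/70 = 815/2076 - 1426*sqrt(2)/35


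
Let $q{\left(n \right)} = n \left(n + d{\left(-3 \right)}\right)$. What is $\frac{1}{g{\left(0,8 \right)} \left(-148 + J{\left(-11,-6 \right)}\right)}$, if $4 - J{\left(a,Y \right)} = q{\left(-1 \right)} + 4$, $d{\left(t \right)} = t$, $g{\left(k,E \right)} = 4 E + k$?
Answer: $- \frac{1}{4864} \approx -0.00020559$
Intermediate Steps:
$g{\left(k,E \right)} = k + 4 E$
$q{\left(n \right)} = n \left(-3 + n\right)$ ($q{\left(n \right)} = n \left(n - 3\right) = n \left(-3 + n\right)$)
$J{\left(a,Y \right)} = -4$ ($J{\left(a,Y \right)} = 4 - \left(- (-3 - 1) + 4\right) = 4 - \left(\left(-1\right) \left(-4\right) + 4\right) = 4 - \left(4 + 4\right) = 4 - 8 = -4$)
$\frac{1}{g{\left(0,8 \right)} \left(-148 + J{\left(-11,-6 \right)}\right)} = \frac{1}{\left(0 + 4 \cdot 8\right) \left(-148 - 4\right)} = \frac{1}{\left(0 + 32\right) \left(-152\right)} = \frac{1}{32 \left(-152\right)} = \frac{1}{-4864} = - \frac{1}{4864}$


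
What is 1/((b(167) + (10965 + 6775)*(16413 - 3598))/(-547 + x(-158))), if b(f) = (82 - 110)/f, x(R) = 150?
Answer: -66299/37965462672 ≈ -1.7463e-6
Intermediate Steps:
b(f) = -28/f
1/((b(167) + (10965 + 6775)*(16413 - 3598))/(-547 + x(-158))) = 1/((-28/167 + (10965 + 6775)*(16413 - 3598))/(-547 + 150)) = 1/((-28*1/167 + 17740*12815)/(-397)) = 1/((-28/167 + 227338100)*(-1/397)) = 1/((37965462672/167)*(-1/397)) = 1/(-37965462672/66299) = -66299/37965462672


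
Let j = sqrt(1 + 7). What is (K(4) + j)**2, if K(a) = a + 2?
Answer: 44 + 24*sqrt(2) ≈ 77.941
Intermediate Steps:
K(a) = 2 + a
j = 2*sqrt(2) (j = sqrt(8) = 2*sqrt(2) ≈ 2.8284)
(K(4) + j)**2 = ((2 + 4) + 2*sqrt(2))**2 = (6 + 2*sqrt(2))**2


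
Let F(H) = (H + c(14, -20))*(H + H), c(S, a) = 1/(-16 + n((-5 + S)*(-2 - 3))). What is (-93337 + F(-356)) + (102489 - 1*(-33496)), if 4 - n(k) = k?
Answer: 9771248/33 ≈ 2.9610e+5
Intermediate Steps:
n(k) = 4 - k
c(S, a) = 1/(-37 + 5*S) (c(S, a) = 1/(-16 + (4 - (-5 + S)*(-2 - 3))) = 1/(-16 + (4 - (-5 + S)*(-5))) = 1/(-16 + (4 - (25 - 5*S))) = 1/(-16 + (4 + (-25 + 5*S))) = 1/(-16 + (-21 + 5*S)) = 1/(-37 + 5*S))
F(H) = 2*H*(1/33 + H) (F(H) = (H + 1/(-37 + 5*14))*(H + H) = (H + 1/(-37 + 70))*(2*H) = (H + 1/33)*(2*H) = (1/33 + H)*(2*H) = 2*H*(1/33 + H))
(-93337 + F(-356)) + (102489 - 1*(-33496)) = (-93337 + (2/33)*(-356)*(1 + 33*(-356))) + (102489 - 1*(-33496)) = (-93337 + (2/33)*(-356)*(1 - 11748)) + (102489 + 33496) = (-93337 + (2/33)*(-356)*(-11747)) + 135985 = (-93337 + 8363864/33) + 135985 = 5283743/33 + 135985 = 9771248/33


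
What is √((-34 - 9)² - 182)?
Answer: √1667 ≈ 40.829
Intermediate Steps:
√((-34 - 9)² - 182) = √((-43)² - 182) = √(1849 - 182) = √1667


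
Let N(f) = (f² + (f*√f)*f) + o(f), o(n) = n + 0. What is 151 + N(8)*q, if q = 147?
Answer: 10735 + 18816*√2 ≈ 37345.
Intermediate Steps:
o(n) = n
N(f) = f + f² + f^(5/2) (N(f) = (f² + (f*√f)*f) + f = (f² + f^(3/2)*f) + f = (f² + f^(5/2)) + f = f + f² + f^(5/2))
151 + N(8)*q = 151 + (8 + 8² + 8^(5/2))*147 = 151 + (8 + 64 + 128*√2)*147 = 151 + (72 + 128*√2)*147 = 151 + (10584 + 18816*√2) = 10735 + 18816*√2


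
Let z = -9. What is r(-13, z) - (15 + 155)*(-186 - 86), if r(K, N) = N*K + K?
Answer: 46344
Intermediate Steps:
r(K, N) = K + K*N (r(K, N) = K*N + K = K + K*N)
r(-13, z) - (15 + 155)*(-186 - 86) = -13*(1 - 9) - (15 + 155)*(-186 - 86) = -13*(-8) - 170*(-272) = 104 - 1*(-46240) = 104 + 46240 = 46344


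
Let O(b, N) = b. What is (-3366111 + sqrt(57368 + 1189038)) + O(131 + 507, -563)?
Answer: -3365473 + sqrt(1246406) ≈ -3.3644e+6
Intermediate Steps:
(-3366111 + sqrt(57368 + 1189038)) + O(131 + 507, -563) = (-3366111 + sqrt(57368 + 1189038)) + (131 + 507) = (-3366111 + sqrt(1246406)) + 638 = -3365473 + sqrt(1246406)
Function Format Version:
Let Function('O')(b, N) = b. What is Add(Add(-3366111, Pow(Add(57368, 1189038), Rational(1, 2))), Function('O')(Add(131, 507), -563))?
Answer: Add(-3365473, Pow(1246406, Rational(1, 2))) ≈ -3.3644e+6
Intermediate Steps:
Add(Add(-3366111, Pow(Add(57368, 1189038), Rational(1, 2))), Function('O')(Add(131, 507), -563)) = Add(Add(-3366111, Pow(Add(57368, 1189038), Rational(1, 2))), Add(131, 507)) = Add(Add(-3366111, Pow(1246406, Rational(1, 2))), 638) = Add(-3365473, Pow(1246406, Rational(1, 2)))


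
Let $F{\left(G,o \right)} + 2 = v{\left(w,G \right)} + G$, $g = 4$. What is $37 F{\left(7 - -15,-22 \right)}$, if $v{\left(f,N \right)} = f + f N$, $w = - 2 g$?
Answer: $-6068$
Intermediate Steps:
$w = -8$ ($w = \left(-2\right) 4 = -8$)
$v{\left(f,N \right)} = f + N f$
$F{\left(G,o \right)} = -10 - 7 G$ ($F{\left(G,o \right)} = -2 + \left(- 8 \left(1 + G\right) + G\right) = -2 - \left(8 + 7 G\right) = -10 - 7 G$)
$37 F{\left(7 - -15,-22 \right)} = 37 \left(-10 - 7 \left(7 - -15\right)\right) = 37 \left(-10 - 7 \left(7 + 15\right)\right) = 37 \left(-10 - 154\right) = 37 \left(-164\right) = -6068$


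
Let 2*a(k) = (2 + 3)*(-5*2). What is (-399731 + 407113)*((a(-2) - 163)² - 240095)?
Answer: -1511471882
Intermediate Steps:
a(k) = -25 (a(k) = ((2 + 3)*(-5*2))/2 = (5*(-10))/2 = (½)*(-50) = -25)
(-399731 + 407113)*((a(-2) - 163)² - 240095) = (-399731 + 407113)*((-25 - 163)² - 240095) = 7382*((-188)² - 240095) = 7382*(35344 - 240095) = 7382*(-204751) = -1511471882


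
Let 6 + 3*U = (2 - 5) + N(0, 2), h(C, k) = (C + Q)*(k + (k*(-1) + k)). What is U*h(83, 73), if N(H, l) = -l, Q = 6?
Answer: -71467/3 ≈ -23822.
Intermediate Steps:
h(C, k) = k*(6 + C) (h(C, k) = (C + 6)*(k + (k*(-1) + k)) = (6 + C)*(k + (-k + k)) = (6 + C)*(k + 0) = (6 + C)*k = k*(6 + C))
U = -11/3 (U = -2 + ((2 - 5) - 1*2)/3 = -2 + (-3 - 2)/3 = -2 + (⅓)*(-5) = -2 - 5/3 = -11/3 ≈ -3.6667)
U*h(83, 73) = -803*(6 + 83)/3 = -803*89/3 = -11/3*6497 = -71467/3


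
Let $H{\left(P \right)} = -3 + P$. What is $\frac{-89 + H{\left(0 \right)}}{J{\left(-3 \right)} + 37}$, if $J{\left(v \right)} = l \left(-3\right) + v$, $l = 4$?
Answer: $- \frac{46}{11} \approx -4.1818$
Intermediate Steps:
$J{\left(v \right)} = -12 + v$ ($J{\left(v \right)} = 4 \left(-3\right) + v = -12 + v$)
$\frac{-89 + H{\left(0 \right)}}{J{\left(-3 \right)} + 37} = \frac{-89 + \left(-3 + 0\right)}{\left(-12 - 3\right) + 37} = \frac{-89 - 3}{-15 + 37} = - \frac{92}{22} = \left(-92\right) \frac{1}{22} = - \frac{46}{11}$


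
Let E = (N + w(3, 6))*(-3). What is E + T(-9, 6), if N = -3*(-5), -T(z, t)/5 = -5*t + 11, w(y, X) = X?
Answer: 32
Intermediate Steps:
T(z, t) = -55 + 25*t (T(z, t) = -5*(-5*t + 11) = -5*(11 - 5*t) = -55 + 25*t)
N = 15
E = -63 (E = (15 + 6)*(-3) = 21*(-3) = -63)
E + T(-9, 6) = -63 + (-55 + 25*6) = -63 + (-55 + 150) = -63 + 95 = 32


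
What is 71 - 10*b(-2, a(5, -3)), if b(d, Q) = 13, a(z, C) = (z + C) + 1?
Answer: -59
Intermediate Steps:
a(z, C) = 1 + C + z (a(z, C) = (C + z) + 1 = 1 + C + z)
71 - 10*b(-2, a(5, -3)) = 71 - 10*13 = 71 - 130 = -59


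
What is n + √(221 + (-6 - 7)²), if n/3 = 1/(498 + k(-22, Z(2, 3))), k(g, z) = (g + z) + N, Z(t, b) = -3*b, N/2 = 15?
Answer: 3/497 + √390 ≈ 19.754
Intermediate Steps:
N = 30 (N = 2*15 = 30)
k(g, z) = 30 + g + z (k(g, z) = (g + z) + 30 = 30 + g + z)
n = 3/497 (n = 3/(498 + (30 - 22 - 3*3)) = 3/(498 + (30 - 22 - 9)) = 3/(498 - 1) = 3/497 ≈ 0.0060362)
n + √(221 + (-6 - 7)²) = 3/497 + √(221 + (-6 - 7)²) = 3/497 + √(221 + (-13)²) = 3/497 + √(221 + 169) = 3/497 + √390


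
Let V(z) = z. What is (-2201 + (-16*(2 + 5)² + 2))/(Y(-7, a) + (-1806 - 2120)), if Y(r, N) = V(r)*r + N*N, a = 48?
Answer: 2983/1573 ≈ 1.8964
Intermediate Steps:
Y(r, N) = N² + r² (Y(r, N) = r*r + N*N = r² + N² = N² + r²)
(-2201 + (-16*(2 + 5)² + 2))/(Y(-7, a) + (-1806 - 2120)) = (-2201 + (-16*(2 + 5)² + 2))/((48² + (-7)²) + (-1806 - 2120)) = (-2201 + (-16*7² + 2))/((2304 + 49) - 3926) = (-2201 + (-16*49 + 2))/(2353 - 3926) = (-2201 + (-784 + 2))/(-1573) = (-2201 - 782)*(-1/1573) = -2983*(-1/1573) = 2983/1573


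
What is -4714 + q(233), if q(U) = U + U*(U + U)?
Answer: 104097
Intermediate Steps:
q(U) = U + 2*U**2 (q(U) = U + U*(2*U) = U + 2*U**2)
-4714 + q(233) = -4714 + 233*(1 + 2*233) = -4714 + 233*(1 + 466) = -4714 + 233*467 = -4714 + 108811 = 104097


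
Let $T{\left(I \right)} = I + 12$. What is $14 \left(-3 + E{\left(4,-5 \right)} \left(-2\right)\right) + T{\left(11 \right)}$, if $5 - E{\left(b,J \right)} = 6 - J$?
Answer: $149$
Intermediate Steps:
$E{\left(b,J \right)} = -1 + J$ ($E{\left(b,J \right)} = 5 - \left(6 - J\right) = 5 + \left(-6 + J\right) = -1 + J$)
$T{\left(I \right)} = 12 + I$
$14 \left(-3 + E{\left(4,-5 \right)} \left(-2\right)\right) + T{\left(11 \right)} = 14 \left(-3 + \left(-1 - 5\right) \left(-2\right)\right) + \left(12 + 11\right) = 14 \left(-3 - -12\right) + 23 = 14 \left(-3 + 12\right) + 23 = 14 \cdot 9 + 23 = 126 + 23 = 149$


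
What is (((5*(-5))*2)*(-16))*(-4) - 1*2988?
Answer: -6188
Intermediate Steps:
(((5*(-5))*2)*(-16))*(-4) - 1*2988 = (-25*2*(-16))*(-4) - 2988 = -50*(-16)*(-4) - 2988 = 800*(-4) - 2988 = -3200 - 2988 = -6188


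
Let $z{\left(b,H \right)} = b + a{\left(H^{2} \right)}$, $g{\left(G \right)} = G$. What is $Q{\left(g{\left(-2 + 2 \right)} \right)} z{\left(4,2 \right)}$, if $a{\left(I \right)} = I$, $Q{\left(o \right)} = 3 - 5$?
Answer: $-16$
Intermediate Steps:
$Q{\left(o \right)} = -2$
$z{\left(b,H \right)} = b + H^{2}$
$Q{\left(g{\left(-2 + 2 \right)} \right)} z{\left(4,2 \right)} = - 2 \left(4 + 2^{2}\right) = - 2 \left(4 + 4\right) = \left(-2\right) 8 = -16$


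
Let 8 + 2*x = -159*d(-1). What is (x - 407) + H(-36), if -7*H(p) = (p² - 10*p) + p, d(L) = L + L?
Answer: -3384/7 ≈ -483.43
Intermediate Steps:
d(L) = 2*L
x = 155 (x = -4 + (-318*(-1))/2 = -4 + (-159*(-2))/2 = -4 + (½)*318 = -4 + 159 = 155)
H(p) = -p²/7 + 9*p/7 (H(p) = -((p² - 10*p) + p)/7 = -(p² - 9*p)/7 = -p²/7 + 9*p/7)
(x - 407) + H(-36) = (155 - 407) + (⅐)*(-36)*(9 - 1*(-36)) = -252 + (⅐)*(-36)*(9 + 36) = -252 + (⅐)*(-36)*45 = -252 - 1620/7 = -3384/7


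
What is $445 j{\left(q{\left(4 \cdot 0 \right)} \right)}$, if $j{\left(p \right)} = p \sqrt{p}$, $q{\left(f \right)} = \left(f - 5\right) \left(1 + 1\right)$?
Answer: $- 4450 i \sqrt{10} \approx - 14072.0 i$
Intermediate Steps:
$q{\left(f \right)} = -10 + 2 f$ ($q{\left(f \right)} = \left(-5 + f\right) 2 = -10 + 2 f$)
$j{\left(p \right)} = p^{\frac{3}{2}}$
$445 j{\left(q{\left(4 \cdot 0 \right)} \right)} = 445 \left(-10 + 2 \cdot 4 \cdot 0\right)^{\frac{3}{2}} = 445 \left(-10 + 2 \cdot 0\right)^{\frac{3}{2}} = 445 \left(-10 + 0\right)^{\frac{3}{2}} = 445 \left(-10\right)^{\frac{3}{2}} = 445 \left(- 10 i \sqrt{10}\right) = - 4450 i \sqrt{10}$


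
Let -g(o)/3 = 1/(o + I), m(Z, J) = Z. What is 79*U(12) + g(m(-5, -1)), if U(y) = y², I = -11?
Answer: 182019/16 ≈ 11376.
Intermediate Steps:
g(o) = -3/(-11 + o) (g(o) = -3/(o - 11) = -3/(-11 + o))
79*U(12) + g(m(-5, -1)) = 79*12² - 3/(-11 - 5) = 79*144 - 3/(-16) = 11376 - 3*(-1/16) = 11376 + 3/16 = 182019/16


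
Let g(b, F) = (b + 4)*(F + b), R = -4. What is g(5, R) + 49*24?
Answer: 1185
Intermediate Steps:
g(b, F) = (4 + b)*(F + b)
g(5, R) + 49*24 = (5² + 4*(-4) + 4*5 - 4*5) + 49*24 = (25 - 16 + 20 - 20) + 1176 = 9 + 1176 = 1185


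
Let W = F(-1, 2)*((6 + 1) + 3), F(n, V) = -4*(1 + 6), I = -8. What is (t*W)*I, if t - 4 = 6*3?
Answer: 49280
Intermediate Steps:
t = 22 (t = 4 + 6*3 = 4 + 18 = 22)
F(n, V) = -28 (F(n, V) = -4*7 = -28)
W = -280 (W = -28*((6 + 1) + 3) = -28*(7 + 3) = -28*10 = -280)
(t*W)*I = (22*(-280))*(-8) = -6160*(-8) = 49280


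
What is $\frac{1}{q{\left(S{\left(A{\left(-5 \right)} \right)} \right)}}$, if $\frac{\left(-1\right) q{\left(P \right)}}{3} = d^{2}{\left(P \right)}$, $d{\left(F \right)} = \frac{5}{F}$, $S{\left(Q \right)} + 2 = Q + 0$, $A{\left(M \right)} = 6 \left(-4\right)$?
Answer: $- \frac{676}{75} \approx -9.0133$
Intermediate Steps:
$A{\left(M \right)} = -24$
$S{\left(Q \right)} = -2 + Q$ ($S{\left(Q \right)} = -2 + \left(Q + 0\right) = -2 + Q$)
$q{\left(P \right)} = - \frac{75}{P^{2}}$ ($q{\left(P \right)} = - 3 \left(\frac{5}{P}\right)^{2} = - 3 \frac{25}{P^{2}} = - \frac{75}{P^{2}}$)
$\frac{1}{q{\left(S{\left(A{\left(-5 \right)} \right)} \right)}} = \frac{1}{\left(-75\right) \frac{1}{\left(-2 - 24\right)^{2}}} = \frac{1}{\left(-75\right) \frac{1}{676}} = \frac{1}{- \frac{75}{676}} = - \frac{676}{75}$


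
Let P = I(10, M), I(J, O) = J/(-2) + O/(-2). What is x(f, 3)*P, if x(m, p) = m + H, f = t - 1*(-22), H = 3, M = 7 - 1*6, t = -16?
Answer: -99/2 ≈ -49.500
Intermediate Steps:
M = 1 (M = 7 - 6 = 1)
I(J, O) = -J/2 - O/2 (I(J, O) = J*(-½) + O*(-½) = -J/2 - O/2)
f = 6 (f = -16 - 1*(-22) = -16 + 22 = 6)
x(m, p) = 3 + m (x(m, p) = m + 3 = 3 + m)
P = -11/2 (P = -½*10 - ½*1 = -5 - ½ = -11/2 ≈ -5.5000)
x(f, 3)*P = (3 + 6)*(-11/2) = 9*(-11/2) = -99/2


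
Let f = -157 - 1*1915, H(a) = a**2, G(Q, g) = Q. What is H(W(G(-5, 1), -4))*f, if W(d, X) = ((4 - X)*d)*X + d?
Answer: -49779800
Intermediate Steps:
W(d, X) = d + X*d*(4 - X) (W(d, X) = (d*(4 - X))*X + d = X*d*(4 - X) + d = d + X*d*(4 - X))
f = -2072 (f = -157 - 1915 = -2072)
H(W(G(-5, 1), -4))*f = (-5*(1 - 1*(-4)**2 + 4*(-4)))**2*(-2072) = (-5*(1 - 1*16 - 16))**2*(-2072) = (-5*(1 - 16 - 16))**2*(-2072) = (-5*(-31))**2*(-2072) = 155**2*(-2072) = 24025*(-2072) = -49779800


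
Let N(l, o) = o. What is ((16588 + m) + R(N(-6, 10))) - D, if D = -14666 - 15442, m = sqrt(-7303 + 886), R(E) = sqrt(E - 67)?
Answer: 46696 + I*sqrt(57) + 3*I*sqrt(713) ≈ 46696.0 + 87.656*I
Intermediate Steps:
R(E) = sqrt(-67 + E)
m = 3*I*sqrt(713) (m = sqrt(-6417) = 3*I*sqrt(713) ≈ 80.106*I)
D = -30108
((16588 + m) + R(N(-6, 10))) - D = ((16588 + 3*I*sqrt(713)) + sqrt(-67 + 10)) - 1*(-30108) = ((16588 + 3*I*sqrt(713)) + sqrt(-57)) + 30108 = ((16588 + 3*I*sqrt(713)) + I*sqrt(57)) + 30108 = (16588 + I*sqrt(57) + 3*I*sqrt(713)) + 30108 = 46696 + I*sqrt(57) + 3*I*sqrt(713)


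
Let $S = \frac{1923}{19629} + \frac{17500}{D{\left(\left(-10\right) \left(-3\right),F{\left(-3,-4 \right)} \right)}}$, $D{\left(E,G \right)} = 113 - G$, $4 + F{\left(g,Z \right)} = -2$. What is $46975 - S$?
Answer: $\frac{5208707828}{111231} \approx 46828.0$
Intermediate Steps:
$F{\left(g,Z \right)} = -6$ ($F{\left(g,Z \right)} = -4 - 2 = -6$)
$S = \frac{16368397}{111231}$ ($S = \frac{1923}{19629} + \frac{17500}{113 - -6} = 1923 \cdot \frac{1}{19629} + \frac{17500}{113 + 6} = \frac{641}{6543} + \frac{17500}{119} = \frac{641}{6543} + 17500 \cdot \frac{1}{119} = \frac{641}{6543} + \frac{2500}{17} = \frac{16368397}{111231} \approx 147.16$)
$46975 - S = 46975 - \frac{16368397}{111231} = \frac{5208707828}{111231}$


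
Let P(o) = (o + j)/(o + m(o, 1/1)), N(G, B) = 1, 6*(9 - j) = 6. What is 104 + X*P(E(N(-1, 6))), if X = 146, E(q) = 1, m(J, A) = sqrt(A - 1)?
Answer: 1418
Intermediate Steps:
j = 8 (j = 9 - 1/6*6 = 9 - 1 = 8)
m(J, A) = sqrt(-1 + A)
P(o) = (8 + o)/o (P(o) = (o + 8)/(o + sqrt(-1 + 1/1)) = (8 + o)/(o + sqrt(-1 + 1)) = (8 + o)/(o + sqrt(0)) = (8 + o)/(o + 0) = (8 + o)/o)
104 + X*P(E(N(-1, 6))) = 104 + 146*((8 + 1)/1) = 104 + 146*(1*9) = 104 + 146*9 = 104 + 1314 = 1418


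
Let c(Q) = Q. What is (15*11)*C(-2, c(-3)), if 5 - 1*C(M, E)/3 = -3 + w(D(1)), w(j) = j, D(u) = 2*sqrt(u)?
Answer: 2970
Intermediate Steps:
C(M, E) = 18 (C(M, E) = 15 - 3*(-3 + 2*sqrt(1)) = 15 - 3*(-3 + 2*1) = 15 - 3*(-3 + 2) = 15 - 3*(-1) = 15 + 3 = 18)
(15*11)*C(-2, c(-3)) = (15*11)*18 = 165*18 = 2970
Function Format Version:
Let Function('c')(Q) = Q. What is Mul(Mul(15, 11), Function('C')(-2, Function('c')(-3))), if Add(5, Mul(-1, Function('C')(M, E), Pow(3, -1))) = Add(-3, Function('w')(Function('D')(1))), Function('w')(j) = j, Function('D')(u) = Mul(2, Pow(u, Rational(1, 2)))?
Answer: 2970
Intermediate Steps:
Function('C')(M, E) = 18 (Function('C')(M, E) = Add(15, Mul(-3, Add(-3, Mul(2, Pow(1, Rational(1, 2)))))) = Add(15, Mul(-3, Add(-3, Mul(2, 1)))) = Add(15, Mul(-3, Add(-3, 2))) = Add(15, Mul(-3, -1)) = Add(15, 3) = 18)
Mul(Mul(15, 11), Function('C')(-2, Function('c')(-3))) = Mul(Mul(15, 11), 18) = Mul(165, 18) = 2970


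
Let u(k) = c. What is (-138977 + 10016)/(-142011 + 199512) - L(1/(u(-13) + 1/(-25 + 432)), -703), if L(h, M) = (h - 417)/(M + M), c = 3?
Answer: -27872181391/10977145348 ≈ -2.5391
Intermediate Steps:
u(k) = 3
L(h, M) = (-417 + h)/(2*M) (L(h, M) = (-417 + h)/((2*M)) = (-417 + h)*(1/(2*M)) = (-417 + h)/(2*M))
(-138977 + 10016)/(-142011 + 199512) - L(1/(u(-13) + 1/(-25 + 432)), -703) = (-138977 + 10016)/(-142011 + 199512) - (-417 + 1/(3 + 1/(-25 + 432)))/(2*(-703)) = -128961/57501 - (-1)*(-417 + 1/(3 + 1/407))/(2*703) = -128961*1/57501 - (-1)*(-417 + 1/(3 + 1/407))/(2*703) = -14329/6389 - (-1)*(-417 + 1/(1222/407))/(2*703) = -14329/6389 - (-1)*(-417 + 407/1222)/(2*703) = -14329/6389 - (-1)*(-509167)/(2*703*1222) = -14329/6389 - 1*509167/1718132 = -14329/6389 - 509167/1718132 = -27872181391/10977145348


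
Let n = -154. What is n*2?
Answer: -308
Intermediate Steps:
n*2 = -154*2 = -308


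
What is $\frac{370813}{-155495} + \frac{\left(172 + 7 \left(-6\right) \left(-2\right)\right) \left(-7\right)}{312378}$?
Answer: $- \frac{58056235177}{24286608555} \approx -2.3905$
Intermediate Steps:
$\frac{370813}{-155495} + \frac{\left(172 + 7 \left(-6\right) \left(-2\right)\right) \left(-7\right)}{312378} = 370813 \left(- \frac{1}{155495}\right) + \left(172 - -84\right) \left(-7\right) \frac{1}{312378} = - \frac{370813}{155495} + \left(172 + 84\right) \left(-7\right) \frac{1}{312378} = - \frac{370813}{155495} + 256 \left(-7\right) \frac{1}{312378} = - \frac{370813}{155495} - \frac{896}{156189} = - \frac{58056235177}{24286608555}$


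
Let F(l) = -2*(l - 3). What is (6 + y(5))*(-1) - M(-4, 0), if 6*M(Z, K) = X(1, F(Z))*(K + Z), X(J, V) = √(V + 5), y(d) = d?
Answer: -11 + 2*√19/3 ≈ -8.0941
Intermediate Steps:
F(l) = 6 - 2*l (F(l) = -2*(-3 + l) = 6 - 2*l)
X(J, V) = √(5 + V)
M(Z, K) = √(11 - 2*Z)*(K + Z)/6 (M(Z, K) = (√(5 + (6 - 2*Z))*(K + Z))/6 = (√(11 - 2*Z)*(K + Z))/6 = √(11 - 2*Z)*(K + Z)/6)
(6 + y(5))*(-1) - M(-4, 0) = (6 + 5)*(-1) - √(11 - 2*(-4))*(0 - 4)/6 = 11*(-1) - √(11 + 8)*(-4)/6 = -11 - √19*(-4)/6 = -11 - (-2)*√19/3 = -11 + 2*√19/3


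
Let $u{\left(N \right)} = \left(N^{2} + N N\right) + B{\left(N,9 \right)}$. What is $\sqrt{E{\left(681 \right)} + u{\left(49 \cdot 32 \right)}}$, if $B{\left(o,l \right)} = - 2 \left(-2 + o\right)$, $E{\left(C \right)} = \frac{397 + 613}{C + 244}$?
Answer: $\frac{\sqrt{168185657470}}{185} \approx 2216.8$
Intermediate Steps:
$E{\left(C \right)} = \frac{1010}{244 + C}$
$B{\left(o,l \right)} = 4 - 2 o$
$u{\left(N \right)} = 4 - 2 N + 2 N^{2}$ ($u{\left(N \right)} = \left(N^{2} + N N\right) - \left(-4 + 2 N\right) = \left(N^{2} + N^{2}\right) - \left(-4 + 2 N\right) = 2 N^{2} - \left(-4 + 2 N\right) = 4 - 2 N + 2 N^{2}$)
$\sqrt{E{\left(681 \right)} + u{\left(49 \cdot 32 \right)}} = \sqrt{\frac{1010}{244 + 681} + \left(4 - 2 \cdot 49 \cdot 32 + 2 \left(49 \cdot 32\right)^{2}\right)} = \sqrt{\frac{1010}{925} + \left(4 - 3136 + 2 \cdot 1568^{2}\right)} = \sqrt{1010 \cdot \frac{1}{925} + \left(4 - 3136 + 2 \cdot 2458624\right)} = \sqrt{\frac{202}{185} + \left(4 - 3136 + 4917248\right)} = \sqrt{\frac{202}{185} + 4914116} = \sqrt{\frac{909111662}{185}} = \frac{\sqrt{168185657470}}{185}$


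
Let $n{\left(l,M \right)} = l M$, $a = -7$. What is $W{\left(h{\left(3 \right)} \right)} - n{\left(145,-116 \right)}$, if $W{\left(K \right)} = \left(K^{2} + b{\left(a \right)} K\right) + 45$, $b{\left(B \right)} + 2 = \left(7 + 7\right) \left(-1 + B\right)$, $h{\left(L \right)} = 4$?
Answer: $16425$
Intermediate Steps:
$b{\left(B \right)} = -16 + 14 B$ ($b{\left(B \right)} = -2 + \left(7 + 7\right) \left(-1 + B\right) = -2 + 14 \left(-1 + B\right) = -2 + \left(-14 + 14 B\right) = -16 + 14 B$)
$n{\left(l,M \right)} = M l$
$W{\left(K \right)} = 45 + K^{2} - 114 K$ ($W{\left(K \right)} = \left(K^{2} + \left(-16 + 14 \left(-7\right)\right) K\right) + 45 = \left(K^{2} + \left(-16 - 98\right) K\right) + 45 = \left(K^{2} - 114 K\right) + 45 = 45 + K^{2} - 114 K$)
$W{\left(h{\left(3 \right)} \right)} - n{\left(145,-116 \right)} = \left(45 + 4^{2} - 456\right) - \left(-116\right) 145 = \left(45 + 16 - 456\right) - -16820 = -395 + 16820 = 16425$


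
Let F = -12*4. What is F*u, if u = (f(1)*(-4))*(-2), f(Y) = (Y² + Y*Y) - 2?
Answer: 0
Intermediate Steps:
f(Y) = -2 + 2*Y² (f(Y) = (Y² + Y²) - 2 = 2*Y² - 2 = -2 + 2*Y²)
F = -48
u = 0 (u = ((-2 + 2*1²)*(-4))*(-2) = ((-2 + 2*1)*(-4))*(-2) = ((-2 + 2)*(-4))*(-2) = (0*(-4))*(-2) = 0*(-2) = 0)
F*u = -48*0 = 0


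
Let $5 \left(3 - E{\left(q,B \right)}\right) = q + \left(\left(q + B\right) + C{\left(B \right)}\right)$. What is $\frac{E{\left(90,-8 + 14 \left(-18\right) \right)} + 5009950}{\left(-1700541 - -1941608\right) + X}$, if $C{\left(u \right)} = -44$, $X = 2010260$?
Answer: $\frac{25049889}{11256635} \approx 2.2253$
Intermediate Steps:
$E{\left(q,B \right)} = \frac{59}{5} - \frac{2 q}{5} - \frac{B}{5}$ ($E{\left(q,B \right)} = 3 - \frac{q - \left(44 - B - q\right)}{5} = 3 - \frac{q + \left(-44 + B + q\right)}{5} = 3 - \frac{-44 + B + 2 q}{5} = 3 - \left(- \frac{44}{5} + \frac{B}{5} + \frac{2 q}{5}\right) = \frac{59}{5} - \frac{2 q}{5} - \frac{B}{5}$)
$\frac{E{\left(90,-8 + 14 \left(-18\right) \right)} + 5009950}{\left(-1700541 - -1941608\right) + X} = \frac{\left(\frac{59}{5} - 36 - \frac{-8 + 14 \left(-18\right)}{5}\right) + 5009950}{\left(-1700541 - -1941608\right) + 2010260} = \frac{\left(\frac{59}{5} - 36 - \frac{-8 - 252}{5}\right) + 5009950}{\left(-1700541 + 1941608\right) + 2010260} = \frac{\left(\frac{59}{5} - 36 - -52\right) + 5009950}{241067 + 2010260} = \frac{\left(\frac{59}{5} - 36 + 52\right) + 5009950}{2251327} = \left(\frac{139}{5} + 5009950\right) \frac{1}{2251327} = \frac{25049889}{5} \cdot \frac{1}{2251327} = \frac{25049889}{11256635}$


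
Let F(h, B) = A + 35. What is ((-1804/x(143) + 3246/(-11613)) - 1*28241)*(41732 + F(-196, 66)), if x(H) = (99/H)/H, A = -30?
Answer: -582891550085141/34839 ≈ -1.6731e+10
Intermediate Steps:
x(H) = 99/H²
F(h, B) = 5 (F(h, B) = -30 + 35 = 5)
((-1804/x(143) + 3246/(-11613)) - 1*28241)*(41732 + F(-196, 66)) = ((-1804/(99/143²) + 3246/(-11613)) - 1*28241)*(41732 + 5) = ((-1804/(99*(1/20449)) + 3246*(-1/11613)) - 28241)*41737 = ((-1804/9/1859 - 1082/3871) - 28241)*41737 = ((-1804*1859/9 - 1082/3871) - 28241)*41737 = ((-3353636/9 - 1082/3871) - 28241)*41737 = (-12981934694/34839 - 28241)*41737 = -13965822893/34839*41737 = -582891550085141/34839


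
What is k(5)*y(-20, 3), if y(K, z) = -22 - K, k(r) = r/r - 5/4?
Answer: 1/2 ≈ 0.50000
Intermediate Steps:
k(r) = -1/4 (k(r) = 1 - 5*1/4 = 1 - 5/4 = -1/4)
k(5)*y(-20, 3) = -(-22 - 1*(-20))/4 = -(-22 + 20)/4 = -1/4*(-2) = 1/2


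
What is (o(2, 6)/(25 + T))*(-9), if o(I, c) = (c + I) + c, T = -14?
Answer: -126/11 ≈ -11.455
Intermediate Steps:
o(I, c) = I + 2*c (o(I, c) = (I + c) + c = I + 2*c)
(o(2, 6)/(25 + T))*(-9) = ((2 + 2*6)/(25 - 14))*(-9) = ((2 + 12)/11)*(-9) = (14*(1/11))*(-9) = (14/11)*(-9) = -126/11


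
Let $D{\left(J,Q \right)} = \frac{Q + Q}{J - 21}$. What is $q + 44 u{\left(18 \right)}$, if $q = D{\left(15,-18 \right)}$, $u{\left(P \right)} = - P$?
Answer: $-786$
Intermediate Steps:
$D{\left(J,Q \right)} = \frac{2 Q}{-21 + J}$
$q = 6$ ($q = 2 \left(-18\right) \frac{1}{-21 + 15} = 2 \left(-18\right) \frac{1}{-6} = 2 \left(-18\right) \left(- \frac{1}{6}\right) = 6$)
$q + 44 u{\left(18 \right)} = 6 + 44 \left(\left(-1\right) 18\right) = 6 + 44 \left(-18\right) = 6 - 792 = -786$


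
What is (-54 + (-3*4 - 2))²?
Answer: 4624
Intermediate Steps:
(-54 + (-3*4 - 2))² = (-54 + (-12 - 2))² = (-54 - 14)² = (-68)² = 4624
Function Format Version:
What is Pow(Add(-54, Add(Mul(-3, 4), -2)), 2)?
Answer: 4624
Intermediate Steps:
Pow(Add(-54, Add(Mul(-3, 4), -2)), 2) = Pow(Add(-54, Add(-12, -2)), 2) = Pow(Add(-54, -14), 2) = Pow(-68, 2) = 4624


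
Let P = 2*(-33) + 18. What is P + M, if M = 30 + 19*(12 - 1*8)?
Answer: 58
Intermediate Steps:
P = -48 (P = -66 + 18 = -48)
M = 106 (M = 30 + 19*(12 - 8) = 30 + 19*4 = 30 + 76 = 106)
P + M = -48 + 106 = 58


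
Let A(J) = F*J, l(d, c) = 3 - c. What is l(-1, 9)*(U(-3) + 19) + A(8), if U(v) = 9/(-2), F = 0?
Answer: -87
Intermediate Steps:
U(v) = -9/2 (U(v) = 9*(-1/2) = -9/2)
A(J) = 0 (A(J) = 0*J = 0)
l(-1, 9)*(U(-3) + 19) + A(8) = (3 - 1*9)*(-9/2 + 19) + 0 = (3 - 9)*(29/2) + 0 = -6*29/2 + 0 = -87 + 0 = -87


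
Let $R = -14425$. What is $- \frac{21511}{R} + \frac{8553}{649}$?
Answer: $\frac{137337664}{9361825} \approx 14.67$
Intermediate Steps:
$- \frac{21511}{R} + \frac{8553}{649} = - \frac{21511}{-14425} + \frac{8553}{649} = \left(-21511\right) \left(- \frac{1}{14425}\right) + 8553 \cdot \frac{1}{649} = \frac{21511}{14425} + \frac{8553}{649} = \frac{137337664}{9361825}$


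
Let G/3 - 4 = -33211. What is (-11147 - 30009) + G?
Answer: -140777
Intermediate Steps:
G = -99621 (G = 12 + 3*(-33211) = 12 - 99633 = -99621)
(-11147 - 30009) + G = (-11147 - 30009) - 99621 = -41156 - 99621 = -140777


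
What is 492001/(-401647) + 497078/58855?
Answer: 170693168611/23638934185 ≈ 7.2208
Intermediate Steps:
492001/(-401647) + 497078/58855 = 492001*(-1/401647) + 497078*(1/58855) = -492001/401647 + 497078/58855 = 170693168611/23638934185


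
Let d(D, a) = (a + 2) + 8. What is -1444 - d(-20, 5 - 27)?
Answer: -1432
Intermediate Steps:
d(D, a) = 10 + a (d(D, a) = (2 + a) + 8 = 10 + a)
-1444 - d(-20, 5 - 27) = -1444 - (10 + (5 - 27)) = -1444 - (10 - 22) = -1444 - 1*(-12) = -1444 + 12 = -1432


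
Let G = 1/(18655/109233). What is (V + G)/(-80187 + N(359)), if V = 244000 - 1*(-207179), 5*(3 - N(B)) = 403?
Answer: -8416853478/1497336113 ≈ -5.6212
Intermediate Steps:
N(B) = -388/5 (N(B) = 3 - ⅕*403 = 3 - 403/5 = -388/5)
V = 451179 (V = 244000 + 207179 = 451179)
G = 109233/18655 (G = 1/(18655*(1/109233)) = 1/(18655/109233) = 109233/18655 ≈ 5.8554)
(V + G)/(-80187 + N(359)) = (451179 + 109233/18655)/(-80187 - 388/5) = 8416853478/(18655*(-401323/5)) = (8416853478/18655)*(-5/401323) = -8416853478/1497336113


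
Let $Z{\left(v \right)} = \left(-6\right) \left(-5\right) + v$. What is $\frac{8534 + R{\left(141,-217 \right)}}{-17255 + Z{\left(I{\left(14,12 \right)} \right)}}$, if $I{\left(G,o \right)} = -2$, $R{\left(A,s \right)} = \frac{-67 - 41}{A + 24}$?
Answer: $- \frac{469334}{947485} \approx -0.49535$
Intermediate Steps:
$R{\left(A,s \right)} = - \frac{108}{24 + A}$
$Z{\left(v \right)} = 30 + v$
$\frac{8534 + R{\left(141,-217 \right)}}{-17255 + Z{\left(I{\left(14,12 \right)} \right)}} = \frac{8534 - \frac{108}{24 + 141}}{-17255 + \left(30 - 2\right)} = \frac{8534 - \frac{108}{165}}{-17255 + 28} = \frac{8534 - \frac{36}{55}}{-17227} = \left(8534 - \frac{36}{55}\right) \left(- \frac{1}{17227}\right) = \frac{469334}{55} \left(- \frac{1}{17227}\right) = - \frac{469334}{947485}$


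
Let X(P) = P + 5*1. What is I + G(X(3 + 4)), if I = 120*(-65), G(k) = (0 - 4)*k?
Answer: -7848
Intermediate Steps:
X(P) = 5 + P (X(P) = P + 5 = 5 + P)
G(k) = -4*k
I = -7800
I + G(X(3 + 4)) = -7800 - 4*(5 + (3 + 4)) = -7800 - 4*(5 + 7) = -7800 - 4*12 = -7800 - 48 = -7848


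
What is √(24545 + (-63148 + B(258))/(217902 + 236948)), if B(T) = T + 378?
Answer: 3*√5642278167977/45485 ≈ 156.67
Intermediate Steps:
B(T) = 378 + T
√(24545 + (-63148 + B(258))/(217902 + 236948)) = √(24545 + (-63148 + (378 + 258))/(217902 + 236948)) = √(24545 + (-63148 + 636)/454850) = √(24545 - 62512*1/454850) = √(24545 - 31256/227425) = √(5582115369/227425) = 3*√5642278167977/45485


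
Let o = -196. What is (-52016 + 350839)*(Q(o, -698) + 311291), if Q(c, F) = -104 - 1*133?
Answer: 92950089442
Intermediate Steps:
Q(c, F) = -237 (Q(c, F) = -104 - 133 = -237)
(-52016 + 350839)*(Q(o, -698) + 311291) = (-52016 + 350839)*(-237 + 311291) = 298823*311054 = 92950089442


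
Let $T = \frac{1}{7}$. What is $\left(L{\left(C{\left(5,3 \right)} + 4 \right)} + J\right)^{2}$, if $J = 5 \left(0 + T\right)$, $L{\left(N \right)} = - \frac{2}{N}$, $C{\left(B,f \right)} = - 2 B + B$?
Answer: $\frac{361}{49} \approx 7.3673$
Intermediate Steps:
$C{\left(B,f \right)} = - B$
$T = \frac{1}{7} \approx 0.14286$
$J = \frac{5}{7}$ ($J = 5 \left(0 + \frac{1}{7}\right) = 5 \cdot \frac{1}{7} = \frac{5}{7} \approx 0.71429$)
$\left(L{\left(C{\left(5,3 \right)} + 4 \right)} + J\right)^{2} = \left(- \frac{2}{\left(-1\right) 5 + 4} + \frac{5}{7}\right)^{2} = \left(- \frac{2}{-5 + 4} + \frac{5}{7}\right)^{2} = \left(- \frac{2}{-1} + \frac{5}{7}\right)^{2} = \left(\left(-2\right) \left(-1\right) + \frac{5}{7}\right)^{2} = \left(2 + \frac{5}{7}\right)^{2} = \left(\frac{19}{7}\right)^{2} = \frac{361}{49}$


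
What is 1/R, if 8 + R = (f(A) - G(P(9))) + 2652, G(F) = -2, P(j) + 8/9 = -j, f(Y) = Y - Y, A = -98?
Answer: 1/2646 ≈ 0.00037793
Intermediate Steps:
f(Y) = 0
P(j) = -8/9 - j
R = 2646 (R = -8 + ((0 - 1*(-2)) + 2652) = -8 + ((0 + 2) + 2652) = -8 + (2 + 2652) = -8 + 2654 = 2646)
1/R = 1/2646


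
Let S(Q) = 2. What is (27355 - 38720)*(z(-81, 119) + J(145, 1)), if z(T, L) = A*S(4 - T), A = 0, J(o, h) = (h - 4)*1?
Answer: 34095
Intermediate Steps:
J(o, h) = -4 + h (J(o, h) = (-4 + h)*1 = -4 + h)
z(T, L) = 0 (z(T, L) = 0*2 = 0)
(27355 - 38720)*(z(-81, 119) + J(145, 1)) = (27355 - 38720)*(0 + (-4 + 1)) = -11365*(0 - 3) = -11365*(-3) = 34095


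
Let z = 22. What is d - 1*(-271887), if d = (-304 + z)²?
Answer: 351411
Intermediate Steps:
d = 79524 (d = (-304 + 22)² = (-282)² = 79524)
d - 1*(-271887) = 79524 - 1*(-271887) = 79524 + 271887 = 351411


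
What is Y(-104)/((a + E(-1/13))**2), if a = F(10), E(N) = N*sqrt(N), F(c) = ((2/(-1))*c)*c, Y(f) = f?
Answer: 228488*I/(-87879999*I + 5200*sqrt(13)) ≈ -0.0026 + 5.547e-7*I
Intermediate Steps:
F(c) = -2*c**2 (F(c) = ((2*(-1))*c)*c = (-2*c)*c = -2*c**2)
E(N) = N**(3/2)
a = -200 (a = -2*10**2 = -2*100 = -200)
Y(-104)/((a + E(-1/13))**2) = -104/(-200 + (-1/13)**(3/2))**2 = -104/(-200 - I*sqrt(13)/169)**2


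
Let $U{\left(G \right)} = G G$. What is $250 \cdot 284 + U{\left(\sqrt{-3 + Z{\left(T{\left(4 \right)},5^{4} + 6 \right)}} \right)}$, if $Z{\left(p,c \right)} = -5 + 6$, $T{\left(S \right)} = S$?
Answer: $70998$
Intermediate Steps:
$Z{\left(p,c \right)} = 1$
$U{\left(G \right)} = G^{2}$
$250 \cdot 284 + U{\left(\sqrt{-3 + Z{\left(T{\left(4 \right)},5^{4} + 6 \right)}} \right)} = 250 \cdot 284 + \left(\sqrt{-3 + 1}\right)^{2} = 71000 + \left(\sqrt{-2}\right)^{2} = 71000 + \left(i \sqrt{2}\right)^{2} = 71000 - 2 = 70998$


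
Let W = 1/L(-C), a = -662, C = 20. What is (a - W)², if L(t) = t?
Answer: 175271121/400 ≈ 4.3818e+5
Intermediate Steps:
W = -1/20 (W = 1/(-1*20) = 1/(-20) = -1/20 ≈ -0.050000)
(a - W)² = (-662 - 1*(-1/20))² = (-662 + 1/20)² = (-13239/20)² = 175271121/400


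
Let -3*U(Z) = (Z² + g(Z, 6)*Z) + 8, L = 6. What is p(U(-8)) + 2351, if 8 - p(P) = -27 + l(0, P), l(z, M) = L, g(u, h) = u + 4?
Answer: 2380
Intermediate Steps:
g(u, h) = 4 + u
l(z, M) = 6
U(Z) = -8/3 - Z²/3 - Z*(4 + Z)/3 (U(Z) = -((Z² + (4 + Z)*Z) + 8)/3 = -((Z² + Z*(4 + Z)) + 8)/3 = -(8 + Z² + Z*(4 + Z))/3 = -8/3 - Z²/3 - Z*(4 + Z)/3)
p(P) = 29 (p(P) = 8 - (-27 + 6) = 8 - 1*(-21) = 8 + 21 = 29)
p(U(-8)) + 2351 = 29 + 2351 = 2380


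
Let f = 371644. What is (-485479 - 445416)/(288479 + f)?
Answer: -930895/660123 ≈ -1.4102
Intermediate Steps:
(-485479 - 445416)/(288479 + f) = (-485479 - 445416)/(288479 + 371644) = -930895/660123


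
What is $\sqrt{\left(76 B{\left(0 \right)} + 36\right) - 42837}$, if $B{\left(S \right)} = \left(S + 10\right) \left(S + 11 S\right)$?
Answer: $i \sqrt{42801} \approx 206.88 i$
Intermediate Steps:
$B{\left(S \right)} = 12 S \left(10 + S\right)$ ($B{\left(S \right)} = \left(10 + S\right) 12 S = 12 S \left(10 + S\right)$)
$\sqrt{\left(76 B{\left(0 \right)} + 36\right) - 42837} = \sqrt{\left(76 \cdot 12 \cdot 0 \left(10 + 0\right) + 36\right) - 42837} = \sqrt{\left(76 \cdot 12 \cdot 0 \cdot 10 + 36\right) - 42837} = \sqrt{\left(76 \cdot 0 + 36\right) - 42837} = \sqrt{\left(0 + 36\right) - 42837} = \sqrt{36 - 42837} = \sqrt{-42801} = i \sqrt{42801}$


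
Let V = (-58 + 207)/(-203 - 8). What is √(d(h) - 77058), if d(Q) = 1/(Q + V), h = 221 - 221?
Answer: I*√1710796097/149 ≈ 277.6*I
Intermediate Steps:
h = 0
V = -149/211 (V = 149/(-211) = 149*(-1/211) = -149/211 ≈ -0.70616)
d(Q) = 1/(-149/211 + Q) (d(Q) = 1/(Q - 149/211) = 1/(-149/211 + Q))
√(d(h) - 77058) = √(211/(-149 + 211*0) - 77058) = √(211/(-149 + 0) - 77058) = √(211/(-149) - 77058) = √(211*(-1/149) - 77058) = √(-211/149 - 77058) = √(-11481853/149) = I*√1710796097/149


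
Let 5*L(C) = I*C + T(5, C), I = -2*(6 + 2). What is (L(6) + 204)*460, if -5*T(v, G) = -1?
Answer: 425132/5 ≈ 85026.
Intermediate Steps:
T(v, G) = ⅕ (T(v, G) = -⅕*(-1) = ⅕)
I = -16 (I = -2*8 = -16)
L(C) = 1/25 - 16*C/5 (L(C) = (-16*C + ⅕)/5 = (⅕ - 16*C)/5 = 1/25 - 16*C/5)
(L(6) + 204)*460 = ((1/25 - 16/5*6) + 204)*460 = ((1/25 - 96/5) + 204)*460 = (-479/25 + 204)*460 = (4621/25)*460 = 425132/5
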